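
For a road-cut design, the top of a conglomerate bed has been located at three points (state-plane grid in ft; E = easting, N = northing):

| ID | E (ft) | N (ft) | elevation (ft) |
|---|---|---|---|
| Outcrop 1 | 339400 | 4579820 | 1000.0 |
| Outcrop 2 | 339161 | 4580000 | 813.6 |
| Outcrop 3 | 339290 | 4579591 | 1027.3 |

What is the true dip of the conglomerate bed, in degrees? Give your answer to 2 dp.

Two edge vectors: Outcrop 1→Outcrop 2 = (-239, 180, -186.4), Outcrop 1→Outcrop 3 = (-110, -229, 27.3).
Normal n = (Outcrop 1→Outcrop 2) × (Outcrop 1→Outcrop 3) = (-37771.6, 27028.7, 74531).
So ∂z/∂E = −n_x/n_z = 0.50679 and ∂z/∂N = −n_y/n_z = −0.36265.
Gradient magnitude |∇z| = √(a² + b²) = √(0.25684 + 0.13152) = 0.62318.
True dip = arctan(0.62318) = 31.93°, dipping toward NW (azimuth ≈ 306°).

31.93°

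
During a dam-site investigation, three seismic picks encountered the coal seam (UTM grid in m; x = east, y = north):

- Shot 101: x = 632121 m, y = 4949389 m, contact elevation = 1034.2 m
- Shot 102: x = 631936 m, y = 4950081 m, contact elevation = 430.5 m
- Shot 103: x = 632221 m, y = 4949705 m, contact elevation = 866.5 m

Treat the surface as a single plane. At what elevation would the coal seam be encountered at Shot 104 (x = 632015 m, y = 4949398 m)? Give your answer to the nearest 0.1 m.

965.7 m

Two edge vectors: Shot 101→Shot 102 = (-185, 692, -603.7), Shot 101→Shot 103 = (100, 316, -167.7).
Normal n = (Shot 101→Shot 102) × (Shot 101→Shot 103) = (74720.8, -91394.5, -127660).
So ∂z/∂x = −n_x/n_z = 0.585310982 and ∂z/∂y = −n_y/n_z = −0.715921197.
Intercept c from Shot 101: 1034.2 − 369987.36 + 3543372.50 = 3174419.33.
At (632015, 4949398): z = 369925.3 − 3543378.9 + 3174419.33 = 965.7 m.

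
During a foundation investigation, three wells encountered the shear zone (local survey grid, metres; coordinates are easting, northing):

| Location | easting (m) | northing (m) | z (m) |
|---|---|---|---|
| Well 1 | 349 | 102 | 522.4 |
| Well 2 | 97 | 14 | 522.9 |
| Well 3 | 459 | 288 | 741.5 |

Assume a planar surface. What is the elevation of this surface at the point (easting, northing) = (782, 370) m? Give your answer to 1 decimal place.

Two edge vectors: Well 1→Well 2 = (-252, -88, 0.5), Well 1→Well 3 = (110, 186, 219.1).
Normal n = (Well 1→Well 2) × (Well 1→Well 3) = (-19373.8, 55268.2, -37192).
So ∂z/∂easting = −n_x/n_z = −0.52091 and ∂z/∂northing = −n_y/n_z = 1.48602.
Intercept c from Well 1: 522.4 + 181.80 − 151.57 = 552.62.
At (782, 370): z = −407.4 + 549.8 + 552.62 = 695.1 m.

695.1 m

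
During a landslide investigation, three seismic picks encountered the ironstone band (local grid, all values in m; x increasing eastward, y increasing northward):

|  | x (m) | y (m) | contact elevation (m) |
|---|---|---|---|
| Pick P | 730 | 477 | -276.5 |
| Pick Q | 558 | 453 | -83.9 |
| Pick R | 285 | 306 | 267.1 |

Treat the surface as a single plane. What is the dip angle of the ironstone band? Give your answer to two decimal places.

Two edge vectors: Pick P→Pick Q = (-172, -24, 192.6), Pick P→Pick R = (-445, -171, 543.6).
Normal n = (Pick P→Pick Q) × (Pick P→Pick R) = (19888.2, 7792.2, 18732).
So ∂z/∂x = −n_x/n_z = −1.06172 and ∂z/∂y = −n_y/n_z = −0.41598.
Gradient magnitude |∇z| = √(a² + b²) = √(1.12726 + 0.17304) = 1.14031.
True dip = arctan(1.14031) = 48.75°, dipping toward ENE (azimuth ≈ 069°).

48.75°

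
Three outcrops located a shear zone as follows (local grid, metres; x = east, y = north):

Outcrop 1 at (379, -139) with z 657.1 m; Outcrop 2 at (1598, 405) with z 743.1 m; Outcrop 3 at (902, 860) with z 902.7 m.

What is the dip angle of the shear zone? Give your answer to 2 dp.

15.50°

Two edge vectors: Outcrop 1→Outcrop 2 = (1219, 544, 86), Outcrop 1→Outcrop 3 = (523, 999, 245.6).
Normal n = (Outcrop 1→Outcrop 2) × (Outcrop 1→Outcrop 3) = (47692.4, -254408.4, 933269).
So ∂z/∂x = −n_x/n_z = −0.05110 and ∂z/∂y = −n_y/n_z = 0.27260.
Gradient magnitude |∇z| = √(a² + b²) = √(0.00261 + 0.07431) = 0.27735.
True dip = arctan(0.27735) = 15.50°, dipping toward S (azimuth ≈ 169°).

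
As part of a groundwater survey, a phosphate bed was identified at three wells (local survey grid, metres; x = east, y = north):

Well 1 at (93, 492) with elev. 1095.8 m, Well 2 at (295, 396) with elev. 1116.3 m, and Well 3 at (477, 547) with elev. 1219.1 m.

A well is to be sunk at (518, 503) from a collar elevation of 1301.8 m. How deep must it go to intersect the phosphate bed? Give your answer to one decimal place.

Two edge vectors: Well 1→Well 2 = (202, -96, 20.5), Well 1→Well 3 = (384, 55, 123.3).
Normal n = (Well 1→Well 2) × (Well 1→Well 3) = (-12964.3, -17034.6, 47974).
So ∂z/∂x = −n_x/n_z = 0.27024 and ∂z/∂y = −n_y/n_z = 0.35508.
Intercept c from Well 1: 1095.8 − 25.13 − 174.70 = 895.97.
At (518, 503): z_contact = 139.98 + 178.61 + 895.97 = 1214.56 m.
Depth below ground = 1301.8 − 1214.56 = 87.2 m.

87.2 m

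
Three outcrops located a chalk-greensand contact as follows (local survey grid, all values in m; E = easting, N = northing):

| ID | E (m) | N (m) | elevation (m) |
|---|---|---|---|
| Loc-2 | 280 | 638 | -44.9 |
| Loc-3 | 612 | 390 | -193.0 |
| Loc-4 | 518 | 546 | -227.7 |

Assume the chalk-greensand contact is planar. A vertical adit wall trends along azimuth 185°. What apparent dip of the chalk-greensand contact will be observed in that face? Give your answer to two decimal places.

44.62°

Two edge vectors: Loc-2→Loc-3 = (332, -248, -148.1), Loc-2→Loc-4 = (238, -92, -182.8).
Normal n = (Loc-2→Loc-3) × (Loc-2→Loc-4) = (31709.2, 25441.8, 28480).
So ∂z/∂E = −n_x/n_z = −1.11338 and ∂z/∂N = −n_y/n_z = −0.89332.
Unit vector along 185° is (sin 185°, cos 185°) = (-0.0872, -0.9962).
Slope in that direction = a·(-0.0872) + b·(-0.9962) = 0.98696.
Apparent dip = arctan|0.98696| = 44.62° (true dip is 55.0°, so apparent ≤ true as expected).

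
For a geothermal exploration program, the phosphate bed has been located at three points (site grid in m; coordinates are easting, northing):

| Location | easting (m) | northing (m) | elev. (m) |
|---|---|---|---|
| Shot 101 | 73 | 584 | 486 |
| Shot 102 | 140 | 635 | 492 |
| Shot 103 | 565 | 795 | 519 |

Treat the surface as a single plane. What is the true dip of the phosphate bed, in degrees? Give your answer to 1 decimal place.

Two edge vectors: Shot 101→Shot 102 = (67, 51, 6), Shot 101→Shot 103 = (492, 211, 33).
Normal n = (Shot 101→Shot 102) × (Shot 101→Shot 103) = (417, 741, -10955).
So ∂z/∂easting = −n_x/n_z = 0.03806 and ∂z/∂northing = −n_y/n_z = 0.06764.
Gradient magnitude |∇z| = √(a² + b²) = √(0.00145 + 0.00458) = 0.07762.
True dip = arctan(0.07762) = 4.4°, dipping toward SSW (azimuth ≈ 209°).

4.4°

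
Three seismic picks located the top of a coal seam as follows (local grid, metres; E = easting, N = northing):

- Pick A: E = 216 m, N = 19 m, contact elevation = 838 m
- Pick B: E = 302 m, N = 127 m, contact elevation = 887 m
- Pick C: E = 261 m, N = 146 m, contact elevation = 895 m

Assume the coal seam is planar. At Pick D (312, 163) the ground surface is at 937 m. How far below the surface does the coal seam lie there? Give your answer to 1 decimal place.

Two edge vectors: Pick A→Pick B = (86, 108, 49), Pick A→Pick C = (45, 127, 57).
Normal n = (Pick A→Pick B) × (Pick A→Pick C) = (-67, -2697, 6062).
So ∂z/∂E = −n_x/n_z = 0.01105 and ∂z/∂N = −n_y/n_z = 0.44490.
Intercept c from Pick A: 838 − 2.39 − 8.45 = 827.16.
At (312, 163): z_contact = 3.45 + 72.52 + 827.16 = 903.13 m.
Depth below ground = 937 − 903.13 = 33.9 m.

33.9 m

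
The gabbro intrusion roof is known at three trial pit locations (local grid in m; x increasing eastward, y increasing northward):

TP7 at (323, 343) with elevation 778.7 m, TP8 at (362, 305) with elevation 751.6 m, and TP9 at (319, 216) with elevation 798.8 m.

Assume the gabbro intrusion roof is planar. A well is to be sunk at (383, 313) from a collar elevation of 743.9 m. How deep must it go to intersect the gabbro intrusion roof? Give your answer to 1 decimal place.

Let the plane be z = a·x + b·y + c.
TP8−TP7: 39a − 38b = −27.1;  TP9−TP7: −4a − 127b = 20.1.
Solving gives a = −0.82380, b = −0.13232.
Then c = 778.7 − a·323 − b·343 = 1090.17.
At (383, 313): z_contact = −315.52 − 41.42 + 1090.17 = 733.24 m.
Depth below ground = 743.9 − 733.24 = 10.7 m.

10.7 m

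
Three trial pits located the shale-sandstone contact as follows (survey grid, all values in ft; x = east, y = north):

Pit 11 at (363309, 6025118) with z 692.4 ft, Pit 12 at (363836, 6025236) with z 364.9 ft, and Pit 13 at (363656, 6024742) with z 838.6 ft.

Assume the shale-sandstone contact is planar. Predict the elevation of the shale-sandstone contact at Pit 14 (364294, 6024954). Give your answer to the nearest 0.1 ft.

Let the plane be z = a·x + b·y + c.
Pit 12−Pit 11: 527a + 118b = −327.5;  Pit 13−Pit 11: 347a − 376b = 146.2.
Solving gives a = −0.442866105, b = −0.797538666.
Then c = 692.4 − a·363309 − b·6025118 = 4966854.21.
At (364294, 6024954): z = −161333.5 − 4805133.8 + 4966854.21 = 387.0 ft.

387.0 ft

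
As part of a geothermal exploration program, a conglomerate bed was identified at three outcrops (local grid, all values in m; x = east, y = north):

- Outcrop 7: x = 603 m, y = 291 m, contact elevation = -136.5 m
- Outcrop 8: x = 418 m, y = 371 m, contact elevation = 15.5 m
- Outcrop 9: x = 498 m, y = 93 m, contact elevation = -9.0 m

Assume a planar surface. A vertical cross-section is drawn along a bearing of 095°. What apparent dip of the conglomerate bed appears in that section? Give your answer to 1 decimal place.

Two edge vectors: Outcrop 7→Outcrop 8 = (-185, 80, 152), Outcrop 7→Outcrop 9 = (-105, -198, 127.5).
Normal n = (Outcrop 7→Outcrop 8) × (Outcrop 7→Outcrop 9) = (40296, 7627.5, 45030).
So ∂z/∂x = −n_x/n_z = −0.89487 and ∂z/∂y = −n_y/n_z = −0.16939.
Unit vector along 095° is (sin 95°, cos 95°) = (0.9962, -0.0872).
Slope in that direction = a·(0.9962) + b·(-0.0872) = −0.87670.
Apparent dip = arctan|0.87670| = 41.2° (true dip is 42.3°, so apparent ≤ true as expected).

41.2°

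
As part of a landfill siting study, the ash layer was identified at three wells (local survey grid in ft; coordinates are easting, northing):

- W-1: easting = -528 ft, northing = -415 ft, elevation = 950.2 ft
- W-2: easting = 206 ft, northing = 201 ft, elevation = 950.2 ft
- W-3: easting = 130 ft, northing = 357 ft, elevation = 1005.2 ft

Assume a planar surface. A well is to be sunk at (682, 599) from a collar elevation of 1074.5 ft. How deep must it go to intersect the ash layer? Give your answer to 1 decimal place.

Two edge vectors: W-1→W-2 = (734, 616, 0), W-1→W-3 = (658, 772, 55).
Normal n = (W-1→W-2) × (W-1→W-3) = (33880, -40370, 161320).
So ∂z/∂easting = −n_x/n_z = −0.21002 and ∂z/∂northing = −n_y/n_z = 0.25025.
Intercept c from W-1: 950.2 − 110.89 + 103.85 = 943.16.
At (682, 599): z_contact = −143.23 + 149.90 + 943.16 = 949.83 ft.
Depth below ground = 1074.5 − 949.83 = 124.7 ft.

124.7 ft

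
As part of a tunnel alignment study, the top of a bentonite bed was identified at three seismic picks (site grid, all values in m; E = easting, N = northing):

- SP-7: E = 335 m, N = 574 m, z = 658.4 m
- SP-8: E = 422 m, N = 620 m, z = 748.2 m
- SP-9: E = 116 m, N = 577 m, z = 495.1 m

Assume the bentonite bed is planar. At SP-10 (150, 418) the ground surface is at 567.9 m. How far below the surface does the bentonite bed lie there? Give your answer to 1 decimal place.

131.2 m

Let the plane be z = a·E + b·N + c.
SP-8−SP-7: 87a + 46b = 89.8;  SP-9−SP-7: −219a + 3b = −163.3.
Solving gives a = 0.75290, b = 0.52821.
Then c = 658.4 − a·335 − b·574 = 102.98.
At (150, 418): z_contact = 112.93 + 220.79 + 102.98 = 436.71 m.
Depth below ground = 567.9 − 436.71 = 131.2 m.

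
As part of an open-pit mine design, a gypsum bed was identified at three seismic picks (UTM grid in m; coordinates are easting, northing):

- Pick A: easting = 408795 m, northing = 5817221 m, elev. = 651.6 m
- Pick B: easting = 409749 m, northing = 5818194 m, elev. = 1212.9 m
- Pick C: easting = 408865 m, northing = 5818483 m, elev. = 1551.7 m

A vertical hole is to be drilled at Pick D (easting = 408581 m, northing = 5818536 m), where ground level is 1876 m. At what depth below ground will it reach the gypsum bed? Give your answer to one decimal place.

244.2 m

Two edge vectors: Pick A→Pick B = (954, 973, 561.3), Pick A→Pick C = (70, 1262, 900.1).
Normal n = (Pick A→Pick B) × (Pick A→Pick C) = (167436.7, -819404.4, 1135838).
So ∂z/∂easting = −n_x/n_z = −0.147412483 and ∂z/∂northing = −n_y/n_z = 0.721409567.
Intercept c from Pick A: 651.6 + 60261.49 − 4196598.88 = −4135685.80.
At (408581, 5818536): z_contact = −60229.94 + 4197547.54 − 4135685.80 = 1631.80 m.
Depth below ground = 1876 − 1631.80 = 244.2 m.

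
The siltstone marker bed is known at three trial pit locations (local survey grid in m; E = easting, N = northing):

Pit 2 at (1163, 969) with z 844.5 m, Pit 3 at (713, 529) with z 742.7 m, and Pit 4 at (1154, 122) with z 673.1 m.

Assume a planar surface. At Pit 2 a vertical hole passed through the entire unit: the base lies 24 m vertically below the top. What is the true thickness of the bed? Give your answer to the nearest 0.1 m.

Let the plane be z = a·E + b·N + c.
Pit 3−Pit 2: −450a − 440b = −101.8;  Pit 4−Pit 2: −9a − 847b = −171.4.
Solving gives a = 0.02866, b = 0.20206.
|∇z| = √(a²+b²) = 0.20408, so dip δ = arctan(0.20408) = 11.53°.
True thickness = vertical thickness × cos δ = 24 × cos 11.53° = 23.5 m.

23.5 m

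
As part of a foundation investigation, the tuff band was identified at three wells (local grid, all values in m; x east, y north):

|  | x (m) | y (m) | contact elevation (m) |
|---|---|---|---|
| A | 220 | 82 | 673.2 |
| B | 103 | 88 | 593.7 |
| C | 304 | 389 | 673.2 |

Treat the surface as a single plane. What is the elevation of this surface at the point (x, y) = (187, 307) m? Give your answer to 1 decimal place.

609.8 m

Let the plane be z = a·x + b·y + c.
B−A: −117a + 6b = −79.5;  C−A: 84a + 307b = 0.
Solving gives a = 0.67008, b = −0.18335.
Then c = 673.2 − a·220 − b·82 = 540.82.
At (187, 307): z = 125.3 − 56.3 + 540.82 = 609.8 m.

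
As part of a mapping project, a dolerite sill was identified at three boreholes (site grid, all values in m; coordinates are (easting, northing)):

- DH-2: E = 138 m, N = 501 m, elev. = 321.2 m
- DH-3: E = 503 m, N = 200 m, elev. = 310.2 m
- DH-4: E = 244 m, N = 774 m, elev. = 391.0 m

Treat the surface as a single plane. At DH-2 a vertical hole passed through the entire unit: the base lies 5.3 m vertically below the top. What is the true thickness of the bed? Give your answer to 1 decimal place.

5.1 m

Two edge vectors: DH-2→DH-3 = (365, -301, -11), DH-2→DH-4 = (106, 273, 69.8).
Normal n = (DH-2→DH-3) × (DH-2→DH-4) = (-18006.8, -26643, 131551).
So ∂z/∂E = −n_x/n_z = 0.13688 and ∂z/∂N = −n_y/n_z = 0.20253.
|∇z| = √(a²+b²) = 0.24445, so dip δ = arctan(0.24445) = 13.74°.
True thickness = vertical thickness × cos δ = 5.3 × cos 13.74° = 5.1 m.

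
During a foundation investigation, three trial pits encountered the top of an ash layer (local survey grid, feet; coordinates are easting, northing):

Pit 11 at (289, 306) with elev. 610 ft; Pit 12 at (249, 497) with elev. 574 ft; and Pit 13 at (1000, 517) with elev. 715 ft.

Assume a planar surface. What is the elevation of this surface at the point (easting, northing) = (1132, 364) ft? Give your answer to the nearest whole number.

Two edge vectors: Pit 11→Pit 12 = (-40, 191, -36), Pit 11→Pit 13 = (711, 211, 105).
Normal n = (Pit 11→Pit 12) × (Pit 11→Pit 13) = (27651, -21396, -144241).
So ∂z/∂easting = −n_x/n_z = 0.19170 and ∂z/∂northing = −n_y/n_z = −0.14834.
Intercept c from Pit 11: 610 − 55.40 + 45.39 = 599.99.
At (1132, 364): z = 217.0 − 54.0 + 599.99 = 763.0 ft.

763 ft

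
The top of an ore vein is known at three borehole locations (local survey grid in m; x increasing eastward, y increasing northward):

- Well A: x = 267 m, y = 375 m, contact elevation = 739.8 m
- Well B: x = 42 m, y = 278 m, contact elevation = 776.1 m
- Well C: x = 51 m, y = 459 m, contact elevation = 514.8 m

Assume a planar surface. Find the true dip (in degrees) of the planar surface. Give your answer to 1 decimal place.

Let the plane be z = a·x + b·y + c.
Well B−Well A: −225a − 97b = 36.3;  Well C−Well A: −216a + 84b = −225.
Solving gives a = 0.47114, b = −1.46707.
Gradient magnitude |∇z| = √(a² + b²) = √(0.22197 + 2.15230) = 1.54087.
True dip = arctan(1.54087) = 57.0°, dipping toward NNW (azimuth ≈ 342°).

57.0°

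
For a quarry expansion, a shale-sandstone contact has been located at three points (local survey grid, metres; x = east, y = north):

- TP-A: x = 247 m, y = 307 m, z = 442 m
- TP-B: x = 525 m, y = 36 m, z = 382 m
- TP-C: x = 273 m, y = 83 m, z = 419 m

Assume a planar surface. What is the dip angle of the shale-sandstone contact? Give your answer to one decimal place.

Let the plane be z = a·x + b·y + c.
TP-B−TP-A: 278a − 271b = −60;  TP-C−TP-A: 26a − 224b = −23.
Solving gives a = −0.13050, b = 0.08753.
Gradient magnitude |∇z| = √(a² + b²) = √(0.01703 + 0.00766) = 0.15714.
True dip = arctan(0.15714) = 8.9°, dipping toward SE (azimuth ≈ 124°).

8.9°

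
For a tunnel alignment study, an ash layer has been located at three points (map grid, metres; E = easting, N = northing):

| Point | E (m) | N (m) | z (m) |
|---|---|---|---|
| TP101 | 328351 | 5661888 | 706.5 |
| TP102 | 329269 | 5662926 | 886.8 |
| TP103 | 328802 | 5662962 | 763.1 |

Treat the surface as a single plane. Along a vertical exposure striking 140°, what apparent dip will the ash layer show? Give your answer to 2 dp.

Two edge vectors: TP101→TP102 = (918, 1038, 180.3), TP101→TP103 = (451, 1074, 56.6).
Normal n = (TP101→TP102) × (TP101→TP103) = (-134891.4, 29356.5, 517794).
So ∂z/∂E = −n_x/n_z = 0.26051 and ∂z/∂N = −n_y/n_z = −0.05670.
Unit vector along 140° is (sin 140°, cos 140°) = (0.6428, -0.7660).
Slope in that direction = a·(0.6428) + b·(-0.7660) = 0.21088.
Apparent dip = arctan|0.21088| = 11.91° (true dip is 14.9°, so apparent ≤ true as expected).

11.91°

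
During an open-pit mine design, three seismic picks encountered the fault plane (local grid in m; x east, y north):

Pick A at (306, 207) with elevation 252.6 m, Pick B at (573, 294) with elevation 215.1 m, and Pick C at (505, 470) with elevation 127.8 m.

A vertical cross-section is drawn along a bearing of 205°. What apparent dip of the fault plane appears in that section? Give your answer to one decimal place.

23.5°

Let the plane be z = a·x + b·y + c.
Pick B−Pick A: 267a + 87b = −37.5;  Pick C−Pick A: 199a + 263b = −124.8.
Solving gives a = 0.01881, b = −0.48876.
Unit vector along 205° is (sin 205°, cos 205°) = (-0.4226, -0.9063).
Slope in that direction = a·(-0.4226) + b·(-0.9063) = 0.43501.
Apparent dip = arctan|0.43501| = 23.5° (true dip is 26.1°, so apparent ≤ true as expected).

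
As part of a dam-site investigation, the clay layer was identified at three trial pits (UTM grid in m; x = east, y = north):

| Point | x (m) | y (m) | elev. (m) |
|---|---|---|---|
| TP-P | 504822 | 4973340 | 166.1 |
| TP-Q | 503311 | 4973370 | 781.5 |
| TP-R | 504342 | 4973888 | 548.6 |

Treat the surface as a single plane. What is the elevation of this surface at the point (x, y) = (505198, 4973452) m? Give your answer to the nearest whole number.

54 m

Let the plane be z = a·x + b·y + c.
TP-Q−TP-P: −1511a + 30b = 615.4;  TP-R−TP-P: −480a + 548b = 382.5.
Solving gives a = −0.40038470, b = 0.34729078.
Then c = 166.1 − a·504822 − b·4973340 = −1524906.01.
At (505198, 4973452): z = −202273.5 + 1727234.0 − 1524906.01 = 54.5 m.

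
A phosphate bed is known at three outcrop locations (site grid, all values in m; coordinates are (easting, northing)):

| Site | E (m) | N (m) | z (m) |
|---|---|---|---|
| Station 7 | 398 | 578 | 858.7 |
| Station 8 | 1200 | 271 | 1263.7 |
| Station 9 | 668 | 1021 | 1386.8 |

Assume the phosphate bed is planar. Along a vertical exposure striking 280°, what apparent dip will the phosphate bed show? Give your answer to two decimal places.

32.75°

Let the plane be z = a·E + b·N + c.
Station 8−Station 7: 802a − 307b = 405;  Station 9−Station 7: 270a + 443b = 528.1.
Solving gives a = 0.77946, b = 0.71703.
Unit vector along 280° is (sin 280°, cos 280°) = (-0.9848, 0.1736).
Slope in that direction = a·(-0.9848) + b·(0.1736) = −0.64311.
Apparent dip = arctan|0.64311| = 32.75° (true dip is 46.6°, so apparent ≤ true as expected).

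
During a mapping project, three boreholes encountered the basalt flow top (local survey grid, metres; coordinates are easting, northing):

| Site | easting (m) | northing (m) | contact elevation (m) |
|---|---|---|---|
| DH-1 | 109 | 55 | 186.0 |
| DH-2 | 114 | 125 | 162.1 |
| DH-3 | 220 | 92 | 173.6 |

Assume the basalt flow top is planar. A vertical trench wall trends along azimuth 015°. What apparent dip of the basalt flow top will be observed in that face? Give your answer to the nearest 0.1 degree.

18.2°

Let the plane be z = a·easting + b·northing + c.
DH-2−DH-1: 5a + 70b = −23.9;  DH-3−DH-1: 111a + 37b = −12.4.
Solving gives a = 0.00215, b = −0.34158.
Unit vector along 015° is (sin 15°, cos 15°) = (0.2588, 0.9659).
Slope in that direction = a·(0.2588) + b·(0.9659) = −0.32939.
Apparent dip = arctan|0.32939| = 18.2° (true dip is 18.9°, so apparent ≤ true as expected).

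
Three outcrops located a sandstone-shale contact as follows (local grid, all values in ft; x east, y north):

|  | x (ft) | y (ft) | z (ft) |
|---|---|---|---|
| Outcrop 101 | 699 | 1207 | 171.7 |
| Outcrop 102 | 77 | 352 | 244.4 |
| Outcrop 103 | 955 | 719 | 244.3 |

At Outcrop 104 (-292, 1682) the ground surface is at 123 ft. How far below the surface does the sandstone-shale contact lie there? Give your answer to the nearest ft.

Two edge vectors: Outcrop 101→Outcrop 102 = (-622, -855, 72.7), Outcrop 101→Outcrop 103 = (256, -488, 72.6).
Normal n = (Outcrop 101→Outcrop 102) × (Outcrop 101→Outcrop 103) = (-26595.4, 63768.4, 522416).
So ∂z/∂x = −n_x/n_z = 0.05091 and ∂z/∂y = −n_y/n_z = −0.12206.
Intercept c from Outcrop 101: 171.7 − 35.59 + 147.33 = 283.45.
At (-292, 1682): z_contact = −14.9 − 205.3 + 283.45 = 63.3 ft.
Depth below ground = 123 − 63.3 = 60 ft.

60 ft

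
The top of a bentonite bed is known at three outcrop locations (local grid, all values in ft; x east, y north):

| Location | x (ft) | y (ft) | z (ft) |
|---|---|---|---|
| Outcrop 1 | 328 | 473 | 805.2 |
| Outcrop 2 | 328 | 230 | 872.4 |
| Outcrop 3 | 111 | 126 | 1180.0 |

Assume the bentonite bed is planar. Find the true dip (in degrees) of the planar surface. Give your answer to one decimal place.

52.7°

Let the plane be z = a·x + b·y + c.
Outcrop 2−Outcrop 1: 0a − 243b = 67.2;  Outcrop 3−Outcrop 1: −217a − 347b = 374.8.
Solving gives a = −1.28497, b = −0.27654.
Gradient magnitude |∇z| = √(a² + b²) = √(1.65116 + 0.07648) = 1.31440.
True dip = arctan(1.31440) = 52.7°, dipping toward ENE (azimuth ≈ 078°).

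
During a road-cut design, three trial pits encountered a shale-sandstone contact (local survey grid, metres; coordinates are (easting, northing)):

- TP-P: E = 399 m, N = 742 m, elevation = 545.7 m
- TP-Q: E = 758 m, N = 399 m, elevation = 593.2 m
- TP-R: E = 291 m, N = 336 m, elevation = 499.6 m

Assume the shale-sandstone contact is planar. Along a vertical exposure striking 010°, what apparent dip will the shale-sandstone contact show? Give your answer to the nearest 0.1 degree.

5.4°

Two edge vectors: TP-P→TP-Q = (359, -343, 47.5), TP-P→TP-R = (-108, -406, -46.1).
Normal n = (TP-P→TP-Q) × (TP-P→TP-R) = (35097.3, 11419.9, -182798).
So ∂z/∂E = −n_x/n_z = 0.19200 and ∂z/∂N = −n_y/n_z = 0.06247.
Unit vector along 010° is (sin 10°, cos 10°) = (0.1736, 0.9848).
Slope in that direction = a·(0.1736) + b·(0.9848) = 0.09486.
Apparent dip = arctan|0.09486| = 5.4° (true dip is 11.4°, so apparent ≤ true as expected).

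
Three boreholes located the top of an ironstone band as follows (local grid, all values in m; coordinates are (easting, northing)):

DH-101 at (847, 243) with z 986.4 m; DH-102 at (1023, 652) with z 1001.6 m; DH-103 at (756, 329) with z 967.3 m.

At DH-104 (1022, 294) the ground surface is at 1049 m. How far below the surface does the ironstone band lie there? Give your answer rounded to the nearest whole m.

34 m

Two edge vectors: DH-101→DH-102 = (176, 409, 15.2), DH-101→DH-103 = (-91, 86, -19.1).
Normal n = (DH-101→DH-102) × (DH-101→DH-103) = (-9119.1, 1978.4, 52355).
So ∂z/∂E = −n_x/n_z = 0.17418 and ∂z/∂N = −n_y/n_z = −0.03779.
Intercept c from DH-101: 986.4 − 147.53 + 9.18 = 848.05.
At (1022, 294): z_contact = 178.0 − 11.1 + 848.05 = 1015.0 m.
Depth below ground = 1049 − 1015.0 = 34 m.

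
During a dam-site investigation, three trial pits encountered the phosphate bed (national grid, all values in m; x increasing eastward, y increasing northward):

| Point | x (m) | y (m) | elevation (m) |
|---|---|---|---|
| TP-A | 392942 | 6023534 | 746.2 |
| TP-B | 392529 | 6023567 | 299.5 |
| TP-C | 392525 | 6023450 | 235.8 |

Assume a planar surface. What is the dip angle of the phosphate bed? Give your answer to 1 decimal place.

50.9°

Let the plane be z = a·x + b·y + c.
TP-B−TP-A: −413a + 33b = −446.7;  TP-C−TP-A: −417a − 84b = −510.4.
Solving gives a = 1.12204, b = 0.50608.
Gradient magnitude |∇z| = √(a² + b²) = √(1.25896 + 0.25612) = 1.23089.
True dip = arctan(1.23089) = 50.9°, dipping toward WSW (azimuth ≈ 246°).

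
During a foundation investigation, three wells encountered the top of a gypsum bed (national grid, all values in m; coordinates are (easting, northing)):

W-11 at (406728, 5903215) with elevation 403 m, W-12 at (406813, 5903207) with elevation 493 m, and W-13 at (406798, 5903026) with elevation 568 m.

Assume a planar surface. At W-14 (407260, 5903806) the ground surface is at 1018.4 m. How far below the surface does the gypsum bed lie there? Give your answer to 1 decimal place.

371.5 m

Two edge vectors: W-11→W-12 = (85, -8, 90), W-11→W-13 = (70, -189, 165).
Normal n = (W-11→W-12) × (W-11→W-13) = (15690, -7725, -15505).
So ∂z/∂E = −n_x/n_z = 1.011931635 and ∂z/∂N = −n_y/n_z = −0.498226379.
Intercept c from W-11: 403 − 411580.93 + 2941137.43 = 2529959.50.
At (407260, 5903806): z_contact = 412119.28 − 2941431.88 + 2529959.50 = 646.90 m.
Depth below ground = 1018.4 − 646.90 = 371.5 m.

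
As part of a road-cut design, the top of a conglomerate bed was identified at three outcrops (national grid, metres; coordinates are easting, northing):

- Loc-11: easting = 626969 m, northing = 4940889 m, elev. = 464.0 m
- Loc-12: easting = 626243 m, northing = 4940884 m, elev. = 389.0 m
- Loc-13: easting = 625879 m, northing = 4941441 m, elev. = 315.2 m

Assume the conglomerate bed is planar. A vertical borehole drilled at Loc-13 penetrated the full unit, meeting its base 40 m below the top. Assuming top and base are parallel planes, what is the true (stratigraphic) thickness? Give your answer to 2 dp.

39.70 m

Let the plane be z = a·easting + b·northing + c.
Loc-12−Loc-11: −726a − 5b = −75;  Loc-13−Loc-11: −1090a + 552b = −148.8.
Solving gives a = 0.10375, b = −0.06469.
|∇z| = √(a²+b²) = 0.12227, so dip δ = arctan(0.12227) = 6.97°.
True thickness = vertical thickness × cos δ = 40 × cos 6.97° = 39.70 m.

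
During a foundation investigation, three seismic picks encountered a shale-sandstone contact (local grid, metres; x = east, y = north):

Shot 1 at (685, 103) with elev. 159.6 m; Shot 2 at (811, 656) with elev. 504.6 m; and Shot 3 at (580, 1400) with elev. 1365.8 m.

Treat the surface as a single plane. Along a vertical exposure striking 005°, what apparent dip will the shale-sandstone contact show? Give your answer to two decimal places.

37.24°

Let the plane be z = a·x + b·y + c.
Shot 2−Shot 1: 126a + 553b = 345;  Shot 3−Shot 1: −105a + 1297b = 1206.2.
Solving gives a = −0.99132, b = 0.84974.
Unit vector along 005° is (sin 5°, cos 5°) = (0.0872, 0.9962).
Slope in that direction = a·(0.0872) + b·(0.9962) = 0.76011.
Apparent dip = arctan|0.76011| = 37.24° (true dip is 52.6°, so apparent ≤ true as expected).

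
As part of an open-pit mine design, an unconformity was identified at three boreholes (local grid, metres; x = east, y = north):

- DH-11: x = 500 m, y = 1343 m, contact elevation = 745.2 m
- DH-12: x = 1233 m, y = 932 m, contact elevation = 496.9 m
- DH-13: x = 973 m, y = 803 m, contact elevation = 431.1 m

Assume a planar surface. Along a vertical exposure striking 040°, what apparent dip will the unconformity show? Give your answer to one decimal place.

Two edge vectors: DH-11→DH-12 = (733, -411, -248.3), DH-11→DH-13 = (473, -540, -314.1).
Normal n = (DH-11→DH-12) × (DH-11→DH-13) = (-4986.9, 112789.4, -201417).
So ∂z/∂x = −n_x/n_z = −0.02476 and ∂z/∂y = −n_y/n_z = 0.55998.
Unit vector along 040° is (sin 40°, cos 40°) = (0.6428, 0.7660).
Slope in that direction = a·(0.6428) + b·(0.7660) = 0.41305.
Apparent dip = arctan|0.41305| = 22.4° (true dip is 29.3°, so apparent ≤ true as expected).

22.4°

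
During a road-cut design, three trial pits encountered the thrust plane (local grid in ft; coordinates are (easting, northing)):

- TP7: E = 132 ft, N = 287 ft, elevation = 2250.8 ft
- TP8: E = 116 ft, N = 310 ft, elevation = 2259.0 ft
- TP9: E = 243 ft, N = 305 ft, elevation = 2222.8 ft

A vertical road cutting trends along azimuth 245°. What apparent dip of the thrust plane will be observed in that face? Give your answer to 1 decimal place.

10.4°

Let the plane be z = a·E + b·N + c.
TP8−TP7: −16a + 23b = 8.2;  TP9−TP7: 111a + 18b = −28.
Solving gives a = −0.27863, b = 0.16269.
Unit vector along 245° is (sin 245°, cos 245°) = (-0.9063, -0.4226).
Slope in that direction = a·(-0.9063) + b·(-0.4226) = 0.18377.
Apparent dip = arctan|0.18377| = 10.4° (true dip is 17.9°, so apparent ≤ true as expected).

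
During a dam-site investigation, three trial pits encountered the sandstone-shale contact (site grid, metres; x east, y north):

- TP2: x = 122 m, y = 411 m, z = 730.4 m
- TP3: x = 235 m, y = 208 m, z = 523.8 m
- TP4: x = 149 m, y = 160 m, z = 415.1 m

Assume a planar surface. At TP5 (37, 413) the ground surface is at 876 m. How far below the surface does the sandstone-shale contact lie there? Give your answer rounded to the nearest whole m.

Let the plane be z = a·x + b·y + c.
TP3−TP2: 113a − 203b = −206.6;  TP4−TP2: 27a − 251b = −315.3.
Solving gives a = 0.53095, b = 1.31329.
Then c = 730.4 − a·122 − b·411 = 125.86.
At (37, 413): z_contact = 19.6 + 542.4 + 125.86 = 687.9 m.
Depth below ground = 876 − 687.9 = 188 m.

188 m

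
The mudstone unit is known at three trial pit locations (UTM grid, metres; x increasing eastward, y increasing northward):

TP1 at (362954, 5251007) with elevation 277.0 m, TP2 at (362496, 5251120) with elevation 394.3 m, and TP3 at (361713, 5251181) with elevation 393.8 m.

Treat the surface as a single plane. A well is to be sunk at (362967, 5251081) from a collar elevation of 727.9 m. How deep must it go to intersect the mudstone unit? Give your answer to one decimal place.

336.8 m

Two edge vectors: TP1→TP2 = (-458, 113, 117.3), TP1→TP3 = (-1241, 174, 116.8).
Normal n = (TP1→TP2) × (TP1→TP3) = (-7211.8, -92074.9, 60541).
So ∂z/∂x = −n_x/n_z = 0.119122578 and ∂z/∂y = −n_y/n_z = 1.520868502.
Intercept c from TP1: 277 − 43236.02 − 7986091.15 = −8029050.17.
At (362967, 5251081): z_contact = 43237.56 + 7986203.70 − 8029050.17 = 391.09 m.
Depth below ground = 727.9 − 391.09 = 336.8 m.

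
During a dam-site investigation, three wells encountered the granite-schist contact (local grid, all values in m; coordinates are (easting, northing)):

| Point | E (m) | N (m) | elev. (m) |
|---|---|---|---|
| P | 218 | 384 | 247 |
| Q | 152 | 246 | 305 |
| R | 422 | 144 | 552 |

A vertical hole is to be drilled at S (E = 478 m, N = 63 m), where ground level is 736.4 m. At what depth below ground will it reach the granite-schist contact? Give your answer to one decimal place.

89.7 m

Let the plane be z = a·E + b·N + c.
Q−P: −66a − 138b = 58;  R−P: 204a − 240b = 305.
Solving gives a = 0.64034, b = −0.72654.
Then c = 247 − a·218 − b·384 = 386.40.
At (478, 63): z_contact = 306.08 − 45.77 + 386.40 = 646.71 m.
Depth below ground = 736.4 − 646.71 = 89.7 m.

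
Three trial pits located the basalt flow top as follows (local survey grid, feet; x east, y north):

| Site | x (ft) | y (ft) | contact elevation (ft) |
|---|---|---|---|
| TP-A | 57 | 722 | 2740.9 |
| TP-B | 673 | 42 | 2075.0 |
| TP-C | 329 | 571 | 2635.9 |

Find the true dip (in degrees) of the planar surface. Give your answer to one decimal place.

Let the plane be z = a·x + b·y + c.
TP-B−TP-A: 616a − 680b = −665.9;  TP-C−TP-A: 272a − 151b = −105.
Solving gives a = 0.31705, b = 1.26648.
Gradient magnitude |∇z| = √(a² + b²) = √(0.10052 + 1.60396) = 1.30556.
True dip = arctan(1.30556) = 52.5°, dipping toward SSW (azimuth ≈ 194°).

52.5°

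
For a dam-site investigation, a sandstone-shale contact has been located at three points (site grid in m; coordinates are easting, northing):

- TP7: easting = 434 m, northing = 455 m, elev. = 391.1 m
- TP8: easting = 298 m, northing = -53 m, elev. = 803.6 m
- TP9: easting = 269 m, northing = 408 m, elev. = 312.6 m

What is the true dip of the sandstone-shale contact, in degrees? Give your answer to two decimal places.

51.84°

Two edge vectors: TP7→TP8 = (-136, -508, 412.5), TP7→TP9 = (-165, -47, -78.5).
Normal n = (TP7→TP8) × (TP7→TP9) = (59265.5, -78738.5, -77428).
So ∂z/∂easting = −n_x/n_z = 0.76543 and ∂z/∂northing = −n_y/n_z = −1.01693.
Gradient magnitude |∇z| = √(a² + b²) = √(0.58588 + 1.03414) = 1.27280.
True dip = arctan(1.27280) = 51.84°, dipping toward NW (azimuth ≈ 323°).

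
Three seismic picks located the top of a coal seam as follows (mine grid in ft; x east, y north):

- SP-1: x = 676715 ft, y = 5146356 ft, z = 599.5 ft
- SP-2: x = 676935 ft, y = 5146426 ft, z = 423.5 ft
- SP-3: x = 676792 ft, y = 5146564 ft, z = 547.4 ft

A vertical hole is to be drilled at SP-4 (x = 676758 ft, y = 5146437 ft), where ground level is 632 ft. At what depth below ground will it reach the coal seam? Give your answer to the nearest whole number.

63 ft

Two edge vectors: SP-1→SP-2 = (220, 70, -176), SP-1→SP-3 = (77, 208, -52.1).
Normal n = (SP-1→SP-2) × (SP-1→SP-3) = (32961, -2090, 40370).
So ∂z/∂x = −n_x/n_z = −0.81647263 and ∂z/∂y = −n_y/n_z = 0.05177112.
Intercept c from SP-1: 599.5 + 552519.27 − 266432.60 = 286686.18.
At (676758, 5146437): z_contact = −552554.4 + 266436.8 + 286686.18 = 568.6 ft.
Depth below ground = 632 − 568.6 = 63 ft.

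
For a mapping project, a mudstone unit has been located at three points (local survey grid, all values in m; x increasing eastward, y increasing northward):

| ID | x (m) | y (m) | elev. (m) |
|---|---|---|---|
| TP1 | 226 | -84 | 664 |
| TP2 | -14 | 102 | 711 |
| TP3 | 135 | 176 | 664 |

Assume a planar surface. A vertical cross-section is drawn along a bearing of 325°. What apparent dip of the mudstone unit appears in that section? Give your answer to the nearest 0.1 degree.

Two edge vectors: TP1→TP2 = (-240, 186, 47), TP1→TP3 = (-91, 260, 0).
Normal n = (TP1→TP2) × (TP1→TP3) = (-12220, -4277, -45474).
So ∂z/∂x = −n_x/n_z = −0.26872 and ∂z/∂y = −n_y/n_z = −0.09405.
Unit vector along 325° is (sin 325°, cos 325°) = (-0.5736, 0.8192).
Slope in that direction = a·(-0.5736) + b·(0.8192) = 0.07709.
Apparent dip = arctan|0.07709| = 4.4° (true dip is 15.9°, so apparent ≤ true as expected).

4.4°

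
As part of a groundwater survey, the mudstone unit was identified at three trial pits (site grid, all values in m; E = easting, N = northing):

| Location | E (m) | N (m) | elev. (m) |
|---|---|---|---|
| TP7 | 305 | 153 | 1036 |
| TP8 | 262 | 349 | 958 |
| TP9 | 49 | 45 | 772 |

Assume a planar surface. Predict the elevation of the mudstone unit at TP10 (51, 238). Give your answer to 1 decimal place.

Two edge vectors: TP7→TP8 = (-43, 196, -78), TP7→TP9 = (-256, -108, -264).
Normal n = (TP7→TP8) × (TP7→TP9) = (-60168, 8616, 54820).
So ∂z/∂E = −n_x/n_z = 1.09756 and ∂z/∂N = −n_y/n_z = −0.15717.
Intercept c from TP7: 1036 − 334.75 + 24.05 = 725.29.
At (51, 238): z = 56.0 − 37.4 + 725.29 = 743.9 m.

743.9 m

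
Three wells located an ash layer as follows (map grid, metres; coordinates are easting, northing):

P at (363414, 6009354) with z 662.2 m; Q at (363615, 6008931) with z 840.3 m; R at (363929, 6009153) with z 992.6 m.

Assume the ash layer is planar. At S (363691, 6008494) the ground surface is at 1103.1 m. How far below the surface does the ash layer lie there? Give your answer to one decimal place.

155.9 m

Let the plane be z = a·easting + b·northing + c.
Q−P: 201a − 423b = 178.1;  R−P: 515a − 201b = 330.4.
Solving gives a = 0.585881179, b = −0.142642749.
Then c = 662.2 − a·363414 − b·6009354 = 644935.55.
At (363691, 6008494): z_contact = 213079.71 − 857068.10 + 644935.55 = 947.16 m.
Depth below ground = 1103.1 − 947.16 = 155.9 m.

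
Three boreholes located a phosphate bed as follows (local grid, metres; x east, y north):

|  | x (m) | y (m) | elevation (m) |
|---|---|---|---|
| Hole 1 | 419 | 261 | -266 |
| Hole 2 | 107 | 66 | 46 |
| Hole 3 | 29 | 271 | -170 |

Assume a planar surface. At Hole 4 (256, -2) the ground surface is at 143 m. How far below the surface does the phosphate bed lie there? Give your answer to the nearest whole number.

Two edge vectors: Hole 1→Hole 2 = (-312, -195, 312), Hole 1→Hole 3 = (-390, 10, 96).
Normal n = (Hole 1→Hole 2) × (Hole 1→Hole 3) = (-21840, -91728, -79170).
So ∂z/∂x = −n_x/n_z = −0.27586 and ∂z/∂y = −n_y/n_z = −1.15862.
Intercept c from Hole 1: -266 + 115.59 + 302.40 = 151.99.
At (256, -2): z_contact = −70.6 + 2.3 + 151.99 = 83.7 m.
Depth below ground = 143 − 83.7 = 59 m.

59 m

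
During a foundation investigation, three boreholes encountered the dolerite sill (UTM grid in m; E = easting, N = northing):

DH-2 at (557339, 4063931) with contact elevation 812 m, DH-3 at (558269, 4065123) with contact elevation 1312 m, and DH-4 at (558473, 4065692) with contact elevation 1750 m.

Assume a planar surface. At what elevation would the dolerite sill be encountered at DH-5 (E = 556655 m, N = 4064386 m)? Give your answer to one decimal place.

1866.0 m

Let the plane be z = a·E + b·N + c.
DH-3−DH-2: 930a + 1192b = 500;  DH-4−DH-2: 1134a + 1761b = 938.
Solving gives a = −0.830749435, b = 1.067614912.
Then c = 812 − a·557339 − b·4063931 = −3874892.28.
At (556655, 4064386): z = −462440.8 + 4339199.1 − 3874892.28 = 1866.0 m.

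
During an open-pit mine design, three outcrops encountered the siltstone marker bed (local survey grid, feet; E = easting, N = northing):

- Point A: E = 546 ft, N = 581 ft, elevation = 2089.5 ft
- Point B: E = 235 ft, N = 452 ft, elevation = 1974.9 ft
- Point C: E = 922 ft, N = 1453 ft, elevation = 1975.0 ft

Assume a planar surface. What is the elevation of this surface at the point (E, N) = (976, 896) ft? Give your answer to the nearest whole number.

2200 ft

Two edge vectors: Point A→Point B = (-311, -129, -114.6), Point A→Point C = (376, 872, -114.5).
Normal n = (Point A→Point B) × (Point A→Point C) = (114701.7, -78699.1, -222688).
So ∂z/∂E = −n_x/n_z = 0.51508 and ∂z/∂N = −n_y/n_z = −0.35341.
Intercept c from Point A: 2089.5 − 281.23 + 205.33 = 2013.60.
At (976, 896): z = 502.7 − 316.7 + 2013.60 = 2199.7 ft.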